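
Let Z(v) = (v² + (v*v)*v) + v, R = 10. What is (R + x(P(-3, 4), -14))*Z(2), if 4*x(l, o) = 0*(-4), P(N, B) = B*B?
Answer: 140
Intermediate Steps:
Z(v) = v + v² + v³ (Z(v) = (v² + v²*v) + v = (v² + v³) + v = v + v² + v³)
P(N, B) = B²
x(l, o) = 0 (x(l, o) = (0*(-4))/4 = (¼)*0 = 0)
(R + x(P(-3, 4), -14))*Z(2) = (10 + 0)*(2*(1 + 2 + 2²)) = 10*(2*(1 + 2 + 4)) = 10*(2*7) = 10*14 = 140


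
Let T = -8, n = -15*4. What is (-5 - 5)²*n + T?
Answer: -6008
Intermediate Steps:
n = -60
(-5 - 5)²*n + T = (-5 - 5)²*(-60) - 8 = (-10)²*(-60) - 8 = 100*(-60) - 8 = -6000 - 8 = -6008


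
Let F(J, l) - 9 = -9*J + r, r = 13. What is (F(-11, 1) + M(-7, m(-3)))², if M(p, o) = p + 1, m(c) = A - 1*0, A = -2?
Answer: 13225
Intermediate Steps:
F(J, l) = 22 - 9*J (F(J, l) = 9 + (-9*J + 13) = 9 + (13 - 9*J) = 22 - 9*J)
m(c) = -2 (m(c) = -2 - 1*0 = -2 + 0 = -2)
M(p, o) = 1 + p
(F(-11, 1) + M(-7, m(-3)))² = ((22 - 9*(-11)) + (1 - 7))² = ((22 + 99) - 6)² = (121 - 6)² = 115² = 13225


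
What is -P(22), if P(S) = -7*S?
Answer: 154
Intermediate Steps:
-P(22) = -(-7)*22 = -1*(-154) = 154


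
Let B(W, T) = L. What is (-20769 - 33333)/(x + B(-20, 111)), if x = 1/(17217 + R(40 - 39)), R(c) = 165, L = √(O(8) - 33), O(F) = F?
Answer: -940400964/7553348101 + 81730247781240*I/7553348101 ≈ -0.1245 + 10820.0*I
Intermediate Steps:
L = 5*I (L = √(8 - 33) = √(-25) = 5*I ≈ 5.0*I)
B(W, T) = 5*I
x = 1/17382 (x = 1/(17217 + 165) = 1/17382 ≈ 5.7531e-5)
(-20769 - 33333)/(x + B(-20, 111)) = (-20769 - 33333)/(1/17382 + 5*I) = -16346049556248*(1/17382 - 5*I)/7553348101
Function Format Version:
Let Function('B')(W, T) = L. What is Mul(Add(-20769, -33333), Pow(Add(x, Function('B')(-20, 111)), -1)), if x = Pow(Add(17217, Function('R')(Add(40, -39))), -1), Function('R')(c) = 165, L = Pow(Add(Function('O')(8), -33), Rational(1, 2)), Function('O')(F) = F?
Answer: Add(Rational(-940400964, 7553348101), Mul(Rational(81730247781240, 7553348101), I)) ≈ Add(-0.12450, Mul(10820., I))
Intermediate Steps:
L = Mul(5, I) (L = Pow(Add(8, -33), Rational(1, 2)) = Pow(-25, Rational(1, 2)) = Mul(5, I) ≈ Mul(5.0000, I))
Function('B')(W, T) = Mul(5, I)
x = Rational(1, 17382) (x = Pow(Add(17217, 165), -1) = Pow(17382, -1) = Rational(1, 17382) ≈ 5.7531e-5)
Mul(Add(-20769, -33333), Pow(Add(x, Function('B')(-20, 111)), -1)) = Mul(Add(-20769, -33333), Pow(Add(Rational(1, 17382), Mul(5, I)), -1)) = Mul(-54102, Mul(Rational(302133924, 7553348101), Add(Rational(1, 17382), Mul(-5, I)))) = Mul(Rational(-16346049556248, 7553348101), Add(Rational(1, 17382), Mul(-5, I)))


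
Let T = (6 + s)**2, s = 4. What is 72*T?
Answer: 7200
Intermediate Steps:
T = 100 (T = (6 + 4)**2 = 10**2 = 100)
72*T = 72*100 = 7200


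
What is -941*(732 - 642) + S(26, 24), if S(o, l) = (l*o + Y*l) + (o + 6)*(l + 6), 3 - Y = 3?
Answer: -83106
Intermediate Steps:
Y = 0 (Y = 3 - 1*3 = 3 - 3 = 0)
S(o, l) = l*o + (6 + l)*(6 + o) (S(o, l) = (l*o + 0*l) + (o + 6)*(l + 6) = (l*o + 0) + (6 + o)*(6 + l) = l*o + (6 + l)*(6 + o))
-941*(732 - 642) + S(26, 24) = -941*(732 - 642) + (36 + 6*24 + 6*26 + 2*24*26) = -941*90 + (36 + 144 + 156 + 1248) = -84690 + 1584 = -83106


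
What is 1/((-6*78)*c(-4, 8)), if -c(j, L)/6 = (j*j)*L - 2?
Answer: 1/353808 ≈ 2.8264e-6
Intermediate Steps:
c(j, L) = 12 - 6*L*j² (c(j, L) = -6*((j*j)*L - 2) = -6*(j²*L - 2) = -6*(L*j² - 2) = -6*(-2 + L*j²) = 12 - 6*L*j²)
1/((-6*78)*c(-4, 8)) = 1/((-6*78)*(12 - 6*8*(-4)²)) = 1/(-468*(12 - 6*8*16)) = 1/(-468*(12 - 768)) = 1/(-468*(-756)) = 1/353808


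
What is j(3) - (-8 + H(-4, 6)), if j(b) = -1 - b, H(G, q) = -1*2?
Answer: 6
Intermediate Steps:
H(G, q) = -2
j(3) - (-8 + H(-4, 6)) = (-1 - 1*3) - (-8 - 2) = (-1 - 3) - (-10) = -4 - 1*(-10) = -4 + 10 = 6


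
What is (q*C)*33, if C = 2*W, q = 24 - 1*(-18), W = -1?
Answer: -2772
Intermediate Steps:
q = 42 (q = 24 + 18 = 42)
C = -2 (C = 2*(-1) = -2)
(q*C)*33 = (42*(-2))*33 = -84*33 = -2772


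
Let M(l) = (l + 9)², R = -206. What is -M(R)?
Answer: -38809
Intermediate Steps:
M(l) = (9 + l)²
-M(R) = -(9 - 206)² = -1*(-197)² = -1*38809 = -38809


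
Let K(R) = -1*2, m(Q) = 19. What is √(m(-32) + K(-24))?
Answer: √17 ≈ 4.1231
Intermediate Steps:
K(R) = -2
√(m(-32) + K(-24)) = √(19 - 2) = √17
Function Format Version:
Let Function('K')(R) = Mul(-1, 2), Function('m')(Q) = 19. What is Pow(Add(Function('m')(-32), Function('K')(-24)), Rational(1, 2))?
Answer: Pow(17, Rational(1, 2)) ≈ 4.1231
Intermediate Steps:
Function('K')(R) = -2
Pow(Add(Function('m')(-32), Function('K')(-24)), Rational(1, 2)) = Pow(Add(19, -2), Rational(1, 2)) = Pow(17, Rational(1, 2))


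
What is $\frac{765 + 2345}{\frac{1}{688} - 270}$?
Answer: $- \frac{2139680}{185759} \approx -11.519$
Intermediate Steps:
$\frac{765 + 2345}{\frac{1}{688} - 270} = \frac{3110}{\frac{1}{688} - 270} = \frac{3110}{- \frac{185759}{688}} = 3110 \left(- \frac{688}{185759}\right) = - \frac{2139680}{185759}$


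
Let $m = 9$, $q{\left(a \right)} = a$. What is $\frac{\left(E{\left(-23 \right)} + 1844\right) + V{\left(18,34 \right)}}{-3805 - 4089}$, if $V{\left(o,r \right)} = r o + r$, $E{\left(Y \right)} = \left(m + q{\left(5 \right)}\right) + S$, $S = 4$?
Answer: $- \frac{1254}{3947} \approx -0.31771$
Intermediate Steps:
$E{\left(Y \right)} = 18$ ($E{\left(Y \right)} = \left(9 + 5\right) + 4 = 14 + 4 = 18$)
$V{\left(o,r \right)} = r + o r$ ($V{\left(o,r \right)} = o r + r = r + o r$)
$\frac{\left(E{\left(-23 \right)} + 1844\right) + V{\left(18,34 \right)}}{-3805 - 4089} = \frac{\left(18 + 1844\right) + 34 \left(1 + 18\right)}{-3805 - 4089} = \frac{1862 + 34 \cdot 19}{-7894} = \left(1862 + 646\right) \left(- \frac{1}{7894}\right) = 2508 \left(- \frac{1}{7894}\right) = - \frac{1254}{3947}$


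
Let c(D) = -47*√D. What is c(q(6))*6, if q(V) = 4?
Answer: -564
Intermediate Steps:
c(q(6))*6 = -47*√4*6 = -47*2*6 = -94*6 = -564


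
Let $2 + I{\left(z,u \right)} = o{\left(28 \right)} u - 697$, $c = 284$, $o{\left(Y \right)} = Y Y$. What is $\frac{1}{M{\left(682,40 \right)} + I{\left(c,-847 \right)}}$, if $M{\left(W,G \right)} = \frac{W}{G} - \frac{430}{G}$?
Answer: $- \frac{10}{6647407} \approx -1.5043 \cdot 10^{-6}$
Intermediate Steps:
$o{\left(Y \right)} = Y^{2}$
$I{\left(z,u \right)} = -699 + 784 u$ ($I{\left(z,u \right)} = -2 + \left(28^{2} u - 697\right) = -2 + \left(784 u - 697\right) = -2 + \left(-697 + 784 u\right) = -699 + 784 u$)
$M{\left(W,G \right)} = - \frac{430}{G} + \frac{W}{G}$
$\frac{1}{M{\left(682,40 \right)} + I{\left(c,-847 \right)}} = \frac{1}{\frac{-430 + 682}{40} + \left(-699 + 784 \left(-847\right)\right)} = \frac{1}{\frac{1}{40} \cdot 252 - 664747} = \frac{1}{\frac{63}{10} - 664747} = \frac{1}{- \frac{6647407}{10}} = - \frac{10}{6647407}$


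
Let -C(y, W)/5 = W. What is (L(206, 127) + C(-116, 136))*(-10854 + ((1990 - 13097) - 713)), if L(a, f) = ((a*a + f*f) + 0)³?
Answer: -4554519702766503930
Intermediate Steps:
C(y, W) = -5*W
L(a, f) = (a² + f²)³ (L(a, f) = ((a² + f²) + 0)³ = (a² + f²)³)
(L(206, 127) + C(-116, 136))*(-10854 + ((1990 - 13097) - 713)) = ((206² + 127²)³ - 5*136)*(-10854 + ((1990 - 13097) - 713)) = ((42436 + 16129)³ - 680)*(-10854 + (-11107 - 713)) = (58565³ - 680)*(-10854 - 11820) = (200869705512125 - 680)*(-22674) = 200869705511445*(-22674) = -4554519702766503930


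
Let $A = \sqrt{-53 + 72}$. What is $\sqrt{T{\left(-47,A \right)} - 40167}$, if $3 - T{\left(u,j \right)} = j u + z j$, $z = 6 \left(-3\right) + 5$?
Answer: $2 \sqrt{-10041 + 15 \sqrt{19}} \approx 199.76 i$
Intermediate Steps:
$z = -13$ ($z = -18 + 5 = -13$)
$A = \sqrt{19} \approx 4.3589$
$T{\left(u,j \right)} = 3 + 13 j - j u$ ($T{\left(u,j \right)} = 3 - \left(j u - 13 j\right) = 3 - \left(- 13 j + j u\right) = 3 + 13 j - j u$)
$\sqrt{T{\left(-47,A \right)} - 40167} = \sqrt{\left(3 + 13 \sqrt{19} - \sqrt{19} \left(-47\right)\right) - 40167} = \sqrt{\left(3 + 13 \sqrt{19} + 47 \sqrt{19}\right) - 40167} = \sqrt{\left(3 + 60 \sqrt{19}\right) - 40167} = \sqrt{-40164 + 60 \sqrt{19}}$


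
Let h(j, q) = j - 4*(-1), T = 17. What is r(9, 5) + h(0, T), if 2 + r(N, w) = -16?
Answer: -14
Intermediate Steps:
r(N, w) = -18 (r(N, w) = -2 - 16 = -18)
h(j, q) = 4 + j (h(j, q) = j + 4 = 4 + j)
r(9, 5) + h(0, T) = -18 + (4 + 0) = -18 + 4 = -14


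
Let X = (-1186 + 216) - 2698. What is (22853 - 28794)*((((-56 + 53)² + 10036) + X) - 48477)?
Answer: 250116100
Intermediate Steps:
X = -3668 (X = -970 - 2698 = -3668)
(22853 - 28794)*((((-56 + 53)² + 10036) + X) - 48477) = (22853 - 28794)*((((-56 + 53)² + 10036) - 3668) - 48477) = -5941*((((-3)² + 10036) - 3668) - 48477) = -5941*(((9 + 10036) - 3668) - 48477) = -5941*((10045 - 3668) - 48477) = -5941*(6377 - 48477) = -5941*(-42100) = 250116100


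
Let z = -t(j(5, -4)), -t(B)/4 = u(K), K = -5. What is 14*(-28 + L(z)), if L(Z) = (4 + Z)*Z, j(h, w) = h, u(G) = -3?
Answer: 952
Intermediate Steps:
t(B) = 12 (t(B) = -4*(-3) = 12)
z = -12 (z = -1*12 = -12)
L(Z) = Z*(4 + Z)
14*(-28 + L(z)) = 14*(-28 - 12*(4 - 12)) = 14*(-28 - 12*(-8)) = 14*(-28 + 96) = 14*68 = 952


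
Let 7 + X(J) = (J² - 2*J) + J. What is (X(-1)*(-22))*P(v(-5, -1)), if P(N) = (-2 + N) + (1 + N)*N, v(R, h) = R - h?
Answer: 660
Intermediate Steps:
P(N) = -2 + N + N*(1 + N) (P(N) = (-2 + N) + N*(1 + N) = -2 + N + N*(1 + N))
X(J) = -7 + J² - J (X(J) = -7 + ((J² - 2*J) + J) = -7 + (J² - J) = -7 + J² - J)
(X(-1)*(-22))*P(v(-5, -1)) = ((-7 + (-1)² - 1*(-1))*(-22))*(-2 + (-5 - 1*(-1))² + 2*(-5 - 1*(-1))) = ((-7 + 1 + 1)*(-22))*(-2 + (-5 + 1)² + 2*(-5 + 1)) = (-5*(-22))*(-2 + (-4)² + 2*(-4)) = 110*(-2 + 16 - 8) = 110*6 = 660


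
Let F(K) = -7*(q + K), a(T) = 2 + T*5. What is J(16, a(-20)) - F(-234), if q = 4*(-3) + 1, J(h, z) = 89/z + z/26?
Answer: -2190869/1274 ≈ -1719.7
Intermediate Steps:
a(T) = 2 + 5*T
J(h, z) = 89/z + z/26 (J(h, z) = 89/z + z*(1/26) = 89/z + z/26)
q = -11 (q = -12 + 1 = -11)
F(K) = 77 - 7*K (F(K) = -7*(-11 + K) = 77 - 7*K)
J(16, a(-20)) - F(-234) = (89/(2 + 5*(-20)) + (2 + 5*(-20))/26) - (77 - 7*(-234)) = (89/(2 - 100) + (2 - 100)/26) - (77 + 1638) = (89/(-98) + (1/26)*(-98)) - 1*1715 = (89*(-1/98) - 49/13) - 1715 = (-89/98 - 49/13) - 1715 = -5959/1274 - 1715 = -2190869/1274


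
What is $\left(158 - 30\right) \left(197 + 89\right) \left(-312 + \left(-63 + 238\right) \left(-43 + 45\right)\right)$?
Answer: $1391104$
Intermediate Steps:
$\left(158 - 30\right) \left(197 + 89\right) \left(-312 + \left(-63 + 238\right) \left(-43 + 45\right)\right) = 128 \cdot 286 \left(-312 + 175 \cdot 2\right) = 36608 \left(-312 + 350\right) = 36608 \cdot 38 = 1391104$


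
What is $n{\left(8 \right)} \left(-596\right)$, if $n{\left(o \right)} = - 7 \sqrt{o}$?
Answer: $8344 \sqrt{2} \approx 11800.0$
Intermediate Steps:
$n{\left(8 \right)} \left(-596\right) = - 7 \sqrt{8} \left(-596\right) = - 7 \cdot 2 \sqrt{2} \left(-596\right) = - 14 \sqrt{2} \left(-596\right) = 8344 \sqrt{2}$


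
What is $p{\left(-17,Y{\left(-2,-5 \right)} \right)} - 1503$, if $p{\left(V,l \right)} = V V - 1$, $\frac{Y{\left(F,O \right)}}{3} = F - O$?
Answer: $-1215$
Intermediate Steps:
$Y{\left(F,O \right)} = - 3 O + 3 F$ ($Y{\left(F,O \right)} = 3 \left(F - O\right) = - 3 O + 3 F$)
$p{\left(V,l \right)} = -1 + V^{2}$ ($p{\left(V,l \right)} = V^{2} - 1 = -1 + V^{2}$)
$p{\left(-17,Y{\left(-2,-5 \right)} \right)} - 1503 = \left(-1 + \left(-17\right)^{2}\right) - 1503 = \left(-1 + 289\right) - 1503 = 288 - 1503 = -1215$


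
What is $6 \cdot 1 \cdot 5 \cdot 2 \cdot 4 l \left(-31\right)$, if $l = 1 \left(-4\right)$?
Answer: $29760$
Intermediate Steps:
$l = -4$
$6 \cdot 1 \cdot 5 \cdot 2 \cdot 4 l \left(-31\right) = 6 \cdot 1 \cdot 5 \cdot 2 \cdot 4 \left(\left(-4\right) \left(-31\right)\right) = 6 \cdot 10 \cdot 4 \cdot 124 = 6 \cdot 40 \cdot 124 = 240 \cdot 124 = 29760$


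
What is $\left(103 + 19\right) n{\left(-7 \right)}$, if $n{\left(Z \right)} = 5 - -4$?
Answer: $1098$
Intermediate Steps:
$n{\left(Z \right)} = 9$ ($n{\left(Z \right)} = 5 + 4 = 9$)
$\left(103 + 19\right) n{\left(-7 \right)} = \left(103 + 19\right) 9 = 122 \cdot 9 = 1098$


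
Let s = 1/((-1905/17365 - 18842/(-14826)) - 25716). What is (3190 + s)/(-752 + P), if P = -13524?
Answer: -2111899599586411/9451247351484704 ≈ -0.22345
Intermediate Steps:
s = -25745349/662037500104 (s = 1/((-1905*1/17365 - 18842*(-1/14826)) - 25716) = 1/((-381/3473 + 9421/7413) - 25716) = 1/(29894780/25745349 - 25716) = 1/(-662037500104/25745349) = -25745349/662037500104 ≈ -3.8888e-5)
(3190 + s)/(-752 + P) = (3190 - 25745349/662037500104)/(-752 - 13524) = (2111899599586411/662037500104)/(-14276) = (2111899599586411/662037500104)*(-1/14276) = -2111899599586411/9451247351484704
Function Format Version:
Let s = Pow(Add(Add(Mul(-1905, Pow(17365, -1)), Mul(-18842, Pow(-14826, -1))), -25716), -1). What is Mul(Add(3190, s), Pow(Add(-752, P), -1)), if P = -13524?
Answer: Rational(-2111899599586411, 9451247351484704) ≈ -0.22345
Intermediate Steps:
s = Rational(-25745349, 662037500104) (s = Pow(Add(Add(Mul(-1905, Rational(1, 17365)), Mul(-18842, Rational(-1, 14826))), -25716), -1) = Pow(Add(Add(Rational(-381, 3473), Rational(9421, 7413)), -25716), -1) = Pow(Add(Rational(29894780, 25745349), -25716), -1) = Pow(Rational(-662037500104, 25745349), -1) = Rational(-25745349, 662037500104) ≈ -3.8888e-5)
Mul(Add(3190, s), Pow(Add(-752, P), -1)) = Mul(Add(3190, Rational(-25745349, 662037500104)), Pow(Add(-752, -13524), -1)) = Mul(Rational(2111899599586411, 662037500104), Pow(-14276, -1)) = Mul(Rational(2111899599586411, 662037500104), Rational(-1, 14276)) = Rational(-2111899599586411, 9451247351484704)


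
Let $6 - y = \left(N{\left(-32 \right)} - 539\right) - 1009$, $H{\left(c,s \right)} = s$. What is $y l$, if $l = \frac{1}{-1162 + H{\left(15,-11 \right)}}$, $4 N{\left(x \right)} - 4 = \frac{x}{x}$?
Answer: $- \frac{6211}{4692} \approx -1.3237$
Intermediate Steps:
$N{\left(x \right)} = \frac{5}{4}$ ($N{\left(x \right)} = 1 + \frac{x \frac{1}{x}}{4} = 1 + \frac{1}{4} \cdot 1 = 1 + \frac{1}{4} = \frac{5}{4}$)
$l = - \frac{1}{1173}$ ($l = \frac{1}{-1162 - 11} = \frac{1}{-1173} = - \frac{1}{1173} \approx -0.00085251$)
$y = \frac{6211}{4}$ ($y = 6 - \left(\left(\frac{5}{4} - 539\right) - 1009\right) = 6 - \left(- \frac{2151}{4} - 1009\right) = 6 - - \frac{6187}{4} = 6 + \frac{6187}{4} = \frac{6211}{4} \approx 1552.8$)
$y l = \frac{6211}{4} \left(- \frac{1}{1173}\right) = - \frac{6211}{4692}$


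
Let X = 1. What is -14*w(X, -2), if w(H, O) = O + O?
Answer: 56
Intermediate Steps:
w(H, O) = 2*O
-14*w(X, -2) = -28*(-2) = -14*(-4) = 56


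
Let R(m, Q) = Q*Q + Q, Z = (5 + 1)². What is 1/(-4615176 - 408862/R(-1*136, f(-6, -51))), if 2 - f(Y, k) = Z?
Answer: -561/2589318167 ≈ -2.1666e-7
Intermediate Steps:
Z = 36 (Z = 6² = 36)
f(Y, k) = -34 (f(Y, k) = 2 - 1*36 = 2 - 36 = -34)
R(m, Q) = Q + Q² (R(m, Q) = Q² + Q = Q + Q²)
1/(-4615176 - 408862/R(-1*136, f(-6, -51))) = 1/(-4615176 - 408862*(-1/(34*(1 - 34)))) = 1/(-4615176 - 408862/((-34*(-33)))) = 1/(-4615176 - 408862/1122) = 1/(-4615176 - 408862*1/1122) = 1/(-4615176 - 204431/561) = 1/(-2589318167/561) = -561/2589318167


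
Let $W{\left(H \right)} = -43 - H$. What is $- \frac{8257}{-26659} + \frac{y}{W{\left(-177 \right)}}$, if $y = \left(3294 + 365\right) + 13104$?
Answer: $\frac{447991255}{3572306} \approx 125.41$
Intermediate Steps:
$y = 16763$ ($y = 3659 + 13104 = 16763$)
$- \frac{8257}{-26659} + \frac{y}{W{\left(-177 \right)}} = - \frac{8257}{-26659} + \frac{16763}{-43 - -177} = \left(-8257\right) \left(- \frac{1}{26659}\right) + \frac{16763}{-43 + 177} = \frac{8257}{26659} + \frac{16763}{134} = \frac{447991255}{3572306}$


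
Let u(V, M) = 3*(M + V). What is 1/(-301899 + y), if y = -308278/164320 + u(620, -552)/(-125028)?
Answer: -856025040/258434710921921 ≈ -3.3123e-6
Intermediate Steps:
u(V, M) = 3*M + 3*V
y = -1607370961/856025040 (y = -308278/164320 + (3*(-552) + 3*620)/(-125028) = -308278*1/164320 + (-1656 + 1860)*(-1/125028) = -154139/82160 + 204*(-1/125028) = -154139/82160 - 17/10419 = -1607370961/856025040 ≈ -1.8777)
1/(-301899 + y) = 1/(-301899 - 1607370961/856025040) = 1/(-258434710921921/856025040) = -856025040/258434710921921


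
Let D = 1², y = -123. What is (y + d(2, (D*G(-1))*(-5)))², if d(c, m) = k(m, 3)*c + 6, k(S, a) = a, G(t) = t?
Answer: 12321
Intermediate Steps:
D = 1
d(c, m) = 6 + 3*c (d(c, m) = 3*c + 6 = 6 + 3*c)
(y + d(2, (D*G(-1))*(-5)))² = (-123 + (6 + 3*2))² = (-123 + (6 + 6))² = (-123 + 12)² = (-111)² = 12321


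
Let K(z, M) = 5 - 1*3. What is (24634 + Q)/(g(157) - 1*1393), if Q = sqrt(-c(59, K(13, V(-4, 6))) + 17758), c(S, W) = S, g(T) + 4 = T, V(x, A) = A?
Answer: -12317/620 - sqrt(17699)/1240 ≈ -19.973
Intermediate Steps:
g(T) = -4 + T
K(z, M) = 2 (K(z, M) = 5 - 3 = 2)
Q = sqrt(17699) (Q = sqrt(-1*59 + 17758) = sqrt(-59 + 17758) = sqrt(17699) ≈ 133.04)
(24634 + Q)/(g(157) - 1*1393) = (24634 + sqrt(17699))/((-4 + 157) - 1*1393) = (24634 + sqrt(17699))/(153 - 1393) = (24634 + sqrt(17699))/(-1240) = (24634 + sqrt(17699))*(-1/1240) = -12317/620 - sqrt(17699)/1240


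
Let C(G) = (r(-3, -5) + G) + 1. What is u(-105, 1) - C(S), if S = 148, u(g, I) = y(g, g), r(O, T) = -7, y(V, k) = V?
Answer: -247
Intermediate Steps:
u(g, I) = g
C(G) = -6 + G (C(G) = (-7 + G) + 1 = -6 + G)
u(-105, 1) - C(S) = -105 - (-6 + 148) = -105 - 1*142 = -105 - 142 = -247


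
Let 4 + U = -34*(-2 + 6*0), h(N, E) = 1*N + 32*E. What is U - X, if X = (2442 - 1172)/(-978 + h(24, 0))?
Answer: 31163/477 ≈ 65.331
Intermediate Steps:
h(N, E) = N + 32*E
U = 64 (U = -4 - 34*(-2 + 6*0) = -4 - 34*(-2 + 0) = -4 - 34*(-2) = -4 + 68 = 64)
X = -635/477 (X = (2442 - 1172)/(-978 + (24 + 32*0)) = 1270/(-978 + (24 + 0)) = 1270/(-978 + 24) = 1270/(-954) = 1270*(-1/954) = -635/477 ≈ -1.3312)
U - X = 64 - 1*(-635/477) = 64 + 635/477 = 31163/477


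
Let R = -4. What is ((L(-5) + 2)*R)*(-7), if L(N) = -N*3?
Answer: 476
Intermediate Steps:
L(N) = -3*N
((L(-5) + 2)*R)*(-7) = ((-3*(-5) + 2)*(-4))*(-7) = ((15 + 2)*(-4))*(-7) = (17*(-4))*(-7) = -68*(-7) = 476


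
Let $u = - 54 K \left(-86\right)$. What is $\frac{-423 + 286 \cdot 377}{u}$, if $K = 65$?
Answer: $\frac{107399}{301860} \approx 0.35579$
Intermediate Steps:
$u = 301860$ ($u = \left(-54\right) 65 \left(-86\right) = \left(-3510\right) \left(-86\right) = 301860$)
$\frac{-423 + 286 \cdot 377}{u} = \frac{-423 + 286 \cdot 377}{301860} = \left(-423 + 107822\right) \frac{1}{301860} = 107399 \cdot \frac{1}{301860} = \frac{107399}{301860}$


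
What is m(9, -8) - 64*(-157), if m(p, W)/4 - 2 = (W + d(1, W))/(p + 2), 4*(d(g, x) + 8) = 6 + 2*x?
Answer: 110542/11 ≈ 10049.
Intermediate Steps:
d(g, x) = -13/2 + x/2 (d(g, x) = -8 + (6 + 2*x)/4 = -8 + (3/2 + x/2) = -13/2 + x/2)
m(p, W) = 8 + 4*(-13/2 + 3*W/2)/(2 + p) (m(p, W) = 8 + 4*((W + (-13/2 + W/2))/(p + 2)) = 8 + 4*((-13/2 + 3*W/2)/(2 + p)) = 8 + 4*(-13/2 + 3*W/2)/(2 + p))
m(9, -8) - 64*(-157) = 2*(-5 + 3*(-8) + 4*9)/(2 + 9) - 64*(-157) = 2*(-5 - 24 + 36)/11 + 10048 = 2*(1/11)*7 + 10048 = 14/11 + 10048 = 110542/11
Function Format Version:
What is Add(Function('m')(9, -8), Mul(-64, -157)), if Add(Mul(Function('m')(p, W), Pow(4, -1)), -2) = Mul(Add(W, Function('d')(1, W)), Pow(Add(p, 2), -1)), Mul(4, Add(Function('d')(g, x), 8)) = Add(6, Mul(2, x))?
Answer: Rational(110542, 11) ≈ 10049.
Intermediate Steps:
Function('d')(g, x) = Add(Rational(-13, 2), Mul(Rational(1, 2), x)) (Function('d')(g, x) = Add(-8, Mul(Rational(1, 4), Add(6, Mul(2, x)))) = Add(-8, Add(Rational(3, 2), Mul(Rational(1, 2), x))) = Add(Rational(-13, 2), Mul(Rational(1, 2), x)))
Function('m')(p, W) = Add(8, Mul(4, Pow(Add(2, p), -1), Add(Rational(-13, 2), Mul(Rational(3, 2), W)))) (Function('m')(p, W) = Add(8, Mul(4, Mul(Add(W, Add(Rational(-13, 2), Mul(Rational(1, 2), W))), Pow(Add(p, 2), -1)))) = Add(8, Mul(4, Mul(Add(Rational(-13, 2), Mul(Rational(3, 2), W)), Pow(Add(2, p), -1)))) = Add(8, Mul(4, Mul(Pow(Add(2, p), -1), Add(Rational(-13, 2), Mul(Rational(3, 2), W))))) = Add(8, Mul(4, Pow(Add(2, p), -1), Add(Rational(-13, 2), Mul(Rational(3, 2), W)))))
Add(Function('m')(9, -8), Mul(-64, -157)) = Add(Mul(2, Pow(Add(2, 9), -1), Add(-5, Mul(3, -8), Mul(4, 9))), Mul(-64, -157)) = Add(Mul(2, Pow(11, -1), Add(-5, -24, 36)), 10048) = Add(Mul(2, Rational(1, 11), 7), 10048) = Add(Rational(14, 11), 10048) = Rational(110542, 11)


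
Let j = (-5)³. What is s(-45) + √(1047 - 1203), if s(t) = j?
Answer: -125 + 2*I*√39 ≈ -125.0 + 12.49*I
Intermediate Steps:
j = -125
s(t) = -125
s(-45) + √(1047 - 1203) = -125 + √(1047 - 1203) = -125 + √(-156) = -125 + 2*I*√39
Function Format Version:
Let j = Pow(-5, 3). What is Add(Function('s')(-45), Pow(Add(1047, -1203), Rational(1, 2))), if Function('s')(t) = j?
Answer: Add(-125, Mul(2, I, Pow(39, Rational(1, 2)))) ≈ Add(-125.00, Mul(12.490, I))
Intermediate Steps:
j = -125
Function('s')(t) = -125
Add(Function('s')(-45), Pow(Add(1047, -1203), Rational(1, 2))) = Add(-125, Pow(Add(1047, -1203), Rational(1, 2))) = Add(-125, Pow(-156, Rational(1, 2))) = Add(-125, Mul(2, I, Pow(39, Rational(1, 2))))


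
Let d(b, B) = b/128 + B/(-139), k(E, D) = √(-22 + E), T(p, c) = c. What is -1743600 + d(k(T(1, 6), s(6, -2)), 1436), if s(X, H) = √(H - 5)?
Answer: -242361836/139 + I/32 ≈ -1.7436e+6 + 0.03125*I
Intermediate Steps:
s(X, H) = √(-5 + H)
d(b, B) = -B/139 + b/128 (d(b, B) = b*(1/128) + B*(-1/139) = b/128 - B/139 = -B/139 + b/128)
-1743600 + d(k(T(1, 6), s(6, -2)), 1436) = -1743600 + (-1/139*1436 + √(-22 + 6)/128) = -1743600 + (-1436/139 + √(-16)/128) = -1743600 + (-1436/139 + (4*I)/128) = -1743600 + (-1436/139 + I/32) = -242361836/139 + I/32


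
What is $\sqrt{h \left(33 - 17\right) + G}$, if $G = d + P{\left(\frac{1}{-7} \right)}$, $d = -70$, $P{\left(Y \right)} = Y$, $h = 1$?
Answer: $\frac{i \sqrt{2653}}{7} \approx 7.3582 i$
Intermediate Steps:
$G = - \frac{491}{7}$ ($G = -70 + \frac{1}{-7} = -70 - \frac{1}{7} = - \frac{491}{7} \approx -70.143$)
$\sqrt{h \left(33 - 17\right) + G} = \sqrt{1 \left(33 - 17\right) - \frac{491}{7}} = \sqrt{1 \cdot 16 - \frac{491}{7}} = \sqrt{16 - \frac{491}{7}} = \sqrt{- \frac{379}{7}} = \frac{i \sqrt{2653}}{7}$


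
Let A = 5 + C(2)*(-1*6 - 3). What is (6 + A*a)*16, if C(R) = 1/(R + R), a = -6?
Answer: -168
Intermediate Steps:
C(R) = 1/(2*R)
A = 11/4 (A = 5 + ((1/2)/2)*(-1*6 - 3) = 5 + ((1/2)*(1/2))*(-6 - 3) = 5 + (1/4)*(-9) = 5 - 9/4 = 11/4 ≈ 2.7500)
(6 + A*a)*16 = (6 + (11/4)*(-6))*16 = (6 - 33/2)*16 = -21/2*16 = -168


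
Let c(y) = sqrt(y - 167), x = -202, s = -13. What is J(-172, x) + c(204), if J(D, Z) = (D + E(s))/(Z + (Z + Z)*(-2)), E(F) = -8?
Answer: -30/101 + sqrt(37) ≈ 5.7857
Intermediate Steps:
c(y) = sqrt(-167 + y)
J(D, Z) = -(-8 + D)/(3*Z) (J(D, Z) = (D - 8)/(Z + (Z + Z)*(-2)) = (-8 + D)/(Z + (2*Z)*(-2)) = (-8 + D)/(Z - 4*Z) = (-8 + D)/((-3*Z)) = (-8 + D)*(-1/(3*Z)) = -(-8 + D)/(3*Z))
J(-172, x) + c(204) = (1/3)*(8 - 1*(-172))/(-202) + sqrt(-167 + 204) = (1/3)*(-1/202)*(8 + 172) + sqrt(37) = (1/3)*(-1/202)*180 + sqrt(37) = -30/101 + sqrt(37)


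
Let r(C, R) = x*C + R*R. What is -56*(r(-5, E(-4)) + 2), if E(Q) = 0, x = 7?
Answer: 1848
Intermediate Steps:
r(C, R) = R² + 7*C (r(C, R) = 7*C + R*R = 7*C + R² = R² + 7*C)
-56*(r(-5, E(-4)) + 2) = -56*((0² + 7*(-5)) + 2) = -56*((0 - 35) + 2) = -56*(-35 + 2) = -56*(-33) = 1848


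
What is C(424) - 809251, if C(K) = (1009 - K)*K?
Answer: -561211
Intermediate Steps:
C(K) = K*(1009 - K)
C(424) - 809251 = 424*(1009 - 1*424) - 809251 = 424*(1009 - 424) - 809251 = 424*585 - 809251 = 248040 - 809251 = -561211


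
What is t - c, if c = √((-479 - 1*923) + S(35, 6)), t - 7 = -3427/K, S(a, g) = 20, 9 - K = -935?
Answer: 3181/944 - I*√1382 ≈ 3.3697 - 37.175*I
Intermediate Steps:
K = 944 (K = 9 - 1*(-935) = 9 + 935 = 944)
t = 3181/944 (t = 7 - 3427/944 = 3181/944 ≈ 3.3697)
c = I*√1382 (c = √((-479 - 1*923) + 20) = √((-479 - 923) + 20) = √(-1402 + 20) = √(-1382) = I*√1382 ≈ 37.175*I)
t - c = 3181/944 - I*√1382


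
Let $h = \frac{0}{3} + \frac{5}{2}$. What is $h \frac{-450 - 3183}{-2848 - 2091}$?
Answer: $\frac{18165}{9878} \approx 1.8389$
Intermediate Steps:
$h = \frac{5}{2}$ ($h = 0 \cdot \frac{1}{3} + 5 \cdot \frac{1}{2} = 0 + \frac{5}{2} = \frac{5}{2} \approx 2.5$)
$h \frac{-450 - 3183}{-2848 - 2091} = \frac{5 \frac{-450 - 3183}{-2848 - 2091}}{2} = \frac{5 \left(- \frac{3633}{-4939}\right)}{2} = \frac{5 \left(\left(-3633\right) \left(- \frac{1}{4939}\right)\right)}{2} = \frac{5}{2} \cdot \frac{3633}{4939} = \frac{18165}{9878}$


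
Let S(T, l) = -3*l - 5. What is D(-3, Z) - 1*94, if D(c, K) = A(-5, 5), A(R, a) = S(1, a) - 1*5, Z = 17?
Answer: -119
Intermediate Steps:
S(T, l) = -5 - 3*l
A(R, a) = -10 - 3*a (A(R, a) = (-5 - 3*a) - 1*5 = (-5 - 3*a) - 5 = -10 - 3*a)
D(c, K) = -25 (D(c, K) = -10 - 3*5 = -10 - 15 = -25)
D(-3, Z) - 1*94 = -25 - 1*94 = -25 - 94 = -119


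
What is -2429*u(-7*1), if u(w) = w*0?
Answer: 0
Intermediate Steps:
u(w) = 0
-2429*u(-7*1) = -2429*0 = 0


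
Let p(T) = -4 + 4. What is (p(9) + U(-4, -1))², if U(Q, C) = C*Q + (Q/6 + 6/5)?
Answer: 4624/225 ≈ 20.551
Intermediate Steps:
p(T) = 0
U(Q, C) = 6/5 + Q/6 + C*Q (U(Q, C) = C*Q + (Q*(⅙) + 6*(⅕)) = C*Q + (Q/6 + 6/5) = C*Q + (6/5 + Q/6) = 6/5 + Q/6 + C*Q)
(p(9) + U(-4, -1))² = (0 + (6/5 + (⅙)*(-4) - 1*(-4)))² = (0 + (6/5 - ⅔ + 4))² = (0 + 68/15)² = (68/15)² = 4624/225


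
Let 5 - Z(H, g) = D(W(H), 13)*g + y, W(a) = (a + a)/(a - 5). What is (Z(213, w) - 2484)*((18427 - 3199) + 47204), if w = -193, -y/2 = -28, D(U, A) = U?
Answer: -1736631924/13 ≈ -1.3359e+8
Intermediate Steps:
W(a) = 2*a/(-5 + a) (W(a) = (2*a)/(-5 + a) = 2*a/(-5 + a))
y = 56 (y = -2*(-28) = 56)
Z(H, g) = -51 - 2*H*g/(-5 + H) (Z(H, g) = 5 - ((2*H/(-5 + H))*g + 56) = 5 - (2*H*g/(-5 + H) + 56) = 5 - (56 + 2*H*g/(-5 + H)) = 5 + (-56 - 2*H*g/(-5 + H)) = -51 - 2*H*g/(-5 + H))
(Z(213, w) - 2484)*((18427 - 3199) + 47204) = ((255 - 51*213 - 2*213*(-193))/(-5 + 213) - 2484)*((18427 - 3199) + 47204) = ((255 - 10863 + 82218)/208 - 2484)*(15228 + 47204) = ((1/208)*71610 - 2484)*62432 = (35805/104 - 2484)*62432 = -222531/104*62432 = -1736631924/13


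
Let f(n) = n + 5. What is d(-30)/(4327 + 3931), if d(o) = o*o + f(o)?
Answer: 875/8258 ≈ 0.10596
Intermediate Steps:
f(n) = 5 + n
d(o) = 5 + o + o² (d(o) = o*o + (5 + o) = o² + (5 + o) = 5 + o + o²)
d(-30)/(4327 + 3931) = (5 - 30 + (-30)²)/(4327 + 3931) = (5 - 30 + 900)/8258 = 875*(1/8258) = 875/8258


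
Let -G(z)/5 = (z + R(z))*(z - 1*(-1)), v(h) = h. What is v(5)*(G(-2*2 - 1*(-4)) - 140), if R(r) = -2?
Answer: -650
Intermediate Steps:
G(z) = -5*(1 + z)*(-2 + z) (G(z) = -5*(z - 2)*(z - 1*(-1)) = -5*(-2 + z)*(z + 1) = -5*(-2 + z)*(1 + z) = -5*(1 + z)*(-2 + z))
v(5)*(G(-2*2 - 1*(-4)) - 140) = 5*((10 - 5*(-2*2 - 1*(-4))**2 + 5*(-2*2 - 1*(-4))) - 140) = 5*((10 - 5*(-4 + 4)**2 + 5*(-4 + 4)) - 140) = 5*((10 - 5*0**2 + 5*0) - 140) = 5*((10 - 5*0 + 0) - 140) = 5*((10 + 0 + 0) - 140) = 5*(10 - 140) = 5*(-130) = -650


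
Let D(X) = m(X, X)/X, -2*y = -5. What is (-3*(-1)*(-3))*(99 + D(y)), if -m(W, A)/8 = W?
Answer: -819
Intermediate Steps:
y = 5/2 (y = -½*(-5) = 5/2 ≈ 2.5000)
m(W, A) = -8*W
D(X) = -8 (D(X) = (-8*X)/X = -8)
(-3*(-1)*(-3))*(99 + D(y)) = (-3*(-1)*(-3))*(99 - 8) = (3*(-3))*91 = -9*91 = -819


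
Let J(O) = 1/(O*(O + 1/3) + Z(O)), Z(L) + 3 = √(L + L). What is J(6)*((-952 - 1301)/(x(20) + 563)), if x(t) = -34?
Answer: -78855/641677 + 4506*√3/641677 ≈ -0.11073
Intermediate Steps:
Z(L) = -3 + √2*√L (Z(L) = -3 + √(L + L) = -3 + √(2*L) = -3 + √2*√L)
J(O) = 1/(-3 + O*(⅓ + O) + √2*√O) (J(O) = 1/(O*(O + 1/3) + (-3 + √2*√O)) = 1/(O*(O + ⅓) + (-3 + √2*√O)) = 1/(O*(⅓ + O) + (-3 + √2*√O)) = 1/(-3 + O*(⅓ + O) + √2*√O))
J(6)*((-952 - 1301)/(x(20) + 563)) = (3/(-9 + 6 + 3*6² + 3*√2*√6))*((-952 - 1301)/(-34 + 563)) = (3/(-9 + 6 + 3*36 + 6*√3))*(-2253/529) = (3/(-9 + 6 + 108 + 6*√3))*(-2253*1/529) = (3/(105 + 6*√3))*(-2253/529) = -6759/(529*(105 + 6*√3))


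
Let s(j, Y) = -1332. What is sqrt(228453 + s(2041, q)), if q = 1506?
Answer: sqrt(227121) ≈ 476.57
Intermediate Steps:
sqrt(228453 + s(2041, q)) = sqrt(228453 - 1332) = sqrt(227121)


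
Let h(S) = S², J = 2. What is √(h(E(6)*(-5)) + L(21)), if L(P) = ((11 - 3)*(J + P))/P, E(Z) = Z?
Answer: 2*√100191/21 ≈ 30.146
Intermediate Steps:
L(P) = (16 + 8*P)/P (L(P) = ((11 - 3)*(2 + P))/P = (8*(2 + P))/P = (16 + 8*P)/P)
√(h(E(6)*(-5)) + L(21)) = √((6*(-5))² + (8 + 16/21)) = √((-30)² + (8 + 16*(1/21))) = √(900 + (8 + 16/21)) = √(900 + 184/21) = √(19084/21) = 2*√100191/21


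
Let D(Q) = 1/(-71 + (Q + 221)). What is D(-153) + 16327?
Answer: 48980/3 ≈ 16327.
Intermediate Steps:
D(Q) = 1/(150 + Q) (D(Q) = 1/(-71 + (221 + Q)) = 1/(150 + Q))
D(-153) + 16327 = 1/(150 - 153) + 16327 = 1/(-3) + 16327 = -⅓ + 16327 = 48980/3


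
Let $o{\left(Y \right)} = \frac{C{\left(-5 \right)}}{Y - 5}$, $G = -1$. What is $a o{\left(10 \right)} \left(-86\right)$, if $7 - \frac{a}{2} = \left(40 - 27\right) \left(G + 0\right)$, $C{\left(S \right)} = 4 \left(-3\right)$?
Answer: $8256$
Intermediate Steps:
$C{\left(S \right)} = -12$
$o{\left(Y \right)} = - \frac{12}{-5 + Y}$ ($o{\left(Y \right)} = - \frac{12}{Y - 5} = - \frac{12}{-5 + Y}$)
$a = 40$ ($a = 14 - 2 \left(40 - 27\right) \left(-1 + 0\right) = 14 - 2 \cdot 13 \left(-1\right) = 14 - -26 = 14 + 26 = 40$)
$a o{\left(10 \right)} \left(-86\right) = 40 \left(- \frac{12}{-5 + 10}\right) \left(-86\right) = 40 \left(- \frac{12}{5}\right) \left(-86\right) = \left(-96\right) \left(-86\right) = 8256$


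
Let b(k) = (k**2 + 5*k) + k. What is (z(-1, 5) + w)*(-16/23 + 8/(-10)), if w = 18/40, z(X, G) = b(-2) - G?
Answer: 10793/575 ≈ 18.770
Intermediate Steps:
b(k) = k**2 + 6*k
z(X, G) = -8 - G (z(X, G) = -2*(6 - 2) - G = -2*4 - G = -8 - G)
w = 9/20 (w = 18*(1/40) = 9/20 ≈ 0.45000)
(z(-1, 5) + w)*(-16/23 + 8/(-10)) = ((-8 - 1*5) + 9/20)*(-16/23 + 8/(-10)) = ((-8 - 5) + 9/20)*(-16*1/23 + 8*(-1/10)) = (-13 + 9/20)*(-16/23 - 4/5) = -251/20*(-172/115) = 10793/575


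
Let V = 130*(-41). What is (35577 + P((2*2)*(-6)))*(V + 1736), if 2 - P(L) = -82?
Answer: -128165634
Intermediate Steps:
P(L) = 84 (P(L) = 2 - 1*(-82) = 2 + 82 = 84)
V = -5330
(35577 + P((2*2)*(-6)))*(V + 1736) = (35577 + 84)*(-5330 + 1736) = 35661*(-3594) = -128165634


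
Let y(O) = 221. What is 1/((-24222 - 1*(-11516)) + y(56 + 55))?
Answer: -1/12485 ≈ -8.0096e-5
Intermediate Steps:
1/((-24222 - 1*(-11516)) + y(56 + 55)) = 1/((-24222 - 1*(-11516)) + 221) = 1/((-24222 + 11516) + 221) = 1/(-12706 + 221) = 1/(-12485) = -1/12485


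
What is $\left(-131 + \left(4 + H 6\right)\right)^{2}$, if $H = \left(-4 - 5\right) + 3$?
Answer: $26569$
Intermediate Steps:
$H = -6$ ($H = \left(-4 - 5\right) + 3 = -9 + 3 = -6$)
$\left(-131 + \left(4 + H 6\right)\right)^{2} = \left(-131 + \left(4 - 36\right)\right)^{2} = \left(-131 - 32\right)^{2} = \left(-163\right)^{2} = 26569$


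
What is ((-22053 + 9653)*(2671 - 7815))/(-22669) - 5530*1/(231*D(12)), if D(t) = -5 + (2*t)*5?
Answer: -48416852102/17205771 ≈ -2814.0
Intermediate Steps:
D(t) = -5 + 10*t
((-22053 + 9653)*(2671 - 7815))/(-22669) - 5530*1/(231*D(12)) = ((-22053 + 9653)*(2671 - 7815))/(-22669) - 5530*1/(231*(-5 + 10*12)) = -12400*(-5144)*(-1/22669) - 5530*1/(231*(-5 + 120)) = 63785600*(-1/22669) - 5530/(115*231) = -63785600/22669 - 5530/26565 = -63785600/22669 - 5530*1/26565 = -63785600/22669 - 158/759 = -48416852102/17205771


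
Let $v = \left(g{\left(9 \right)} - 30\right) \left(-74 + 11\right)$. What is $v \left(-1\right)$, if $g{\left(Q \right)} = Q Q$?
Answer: $3213$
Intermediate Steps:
$g{\left(Q \right)} = Q^{2}$
$v = -3213$ ($v = \left(9^{2} - 30\right) \left(-74 + 11\right) = \left(81 - 30\right) \left(-63\right) = 51 \left(-63\right) = -3213$)
$v \left(-1\right) = \left(-3213\right) \left(-1\right) = 3213$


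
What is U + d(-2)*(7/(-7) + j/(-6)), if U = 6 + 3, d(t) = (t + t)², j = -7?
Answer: 35/3 ≈ 11.667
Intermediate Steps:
d(t) = 4*t² (d(t) = (2*t)² = 4*t²)
U = 9
U + d(-2)*(7/(-7) + j/(-6)) = 9 + (4*(-2)²)*(7/(-7) - 7/(-6)) = 9 + (4*4)*(7*(-⅐) - 7*(-⅙)) = 9 + 16*(-1 + 7/6) = 9 + 16*(⅙) = 9 + 8/3 = 35/3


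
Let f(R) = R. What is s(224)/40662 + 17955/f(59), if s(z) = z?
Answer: 365049713/1199529 ≈ 304.33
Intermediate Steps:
s(224)/40662 + 17955/f(59) = 224/40662 + 17955/59 = 224*(1/40662) + 17955*(1/59) = 112/20331 + 17955/59 = 365049713/1199529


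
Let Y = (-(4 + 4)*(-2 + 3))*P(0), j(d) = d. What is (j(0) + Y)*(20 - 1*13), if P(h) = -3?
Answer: 168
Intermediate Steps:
Y = 24 (Y = -(4 + 4)*(-2 + 3)*(-3) = -8*(-3) = 24)
(j(0) + Y)*(20 - 1*13) = (0 + 24)*(20 - 1*13) = 24*(20 - 13) = 24*7 = 168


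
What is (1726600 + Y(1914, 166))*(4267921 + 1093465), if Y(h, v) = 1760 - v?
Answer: 9265515116884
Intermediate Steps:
(1726600 + Y(1914, 166))*(4267921 + 1093465) = (1726600 + (1760 - 1*166))*(4267921 + 1093465) = (1726600 + (1760 - 166))*5361386 = (1726600 + 1594)*5361386 = 1728194*5361386 = 9265515116884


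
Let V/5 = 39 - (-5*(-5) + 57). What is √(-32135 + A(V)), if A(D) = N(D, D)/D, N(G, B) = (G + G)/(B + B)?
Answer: I*√1485440590/215 ≈ 179.26*I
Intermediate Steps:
N(G, B) = G/B (N(G, B) = (2*G)/((2*B)) = (2*G)*(1/(2*B)) = G/B)
V = -215 (V = 5*(39 - (-5*(-5) + 57)) = 5*(39 - (25 + 57)) = 5*(39 - 1*82) = 5*(39 - 82) = 5*(-43) = -215)
A(D) = 1/D (A(D) = (D/D)/D = 1/D)
√(-32135 + A(V)) = √(-32135 + 1/(-215)) = √(-32135 - 1/215) = √(-6909026/215) = I*√1485440590/215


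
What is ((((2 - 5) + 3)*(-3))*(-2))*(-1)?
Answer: 0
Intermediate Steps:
((((2 - 5) + 3)*(-3))*(-2))*(-1) = (((-3 + 3)*(-3))*(-2))*(-1) = ((0*(-3))*(-2))*(-1) = (0*(-2))*(-1) = 0*(-1) = 0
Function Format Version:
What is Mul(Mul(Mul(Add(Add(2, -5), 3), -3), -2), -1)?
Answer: 0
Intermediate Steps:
Mul(Mul(Mul(Add(Add(2, -5), 3), -3), -2), -1) = Mul(Mul(Mul(Add(-3, 3), -3), -2), -1) = Mul(Mul(Mul(0, -3), -2), -1) = Mul(Mul(0, -2), -1) = Mul(0, -1) = 0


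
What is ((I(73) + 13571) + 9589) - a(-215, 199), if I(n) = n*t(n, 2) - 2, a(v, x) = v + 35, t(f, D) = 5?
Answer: 23703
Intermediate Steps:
a(v, x) = 35 + v
I(n) = -2 + 5*n (I(n) = n*5 - 2 = 5*n - 2 = -2 + 5*n)
((I(73) + 13571) + 9589) - a(-215, 199) = (((-2 + 5*73) + 13571) + 9589) - (35 - 215) = (((-2 + 365) + 13571) + 9589) - 1*(-180) = ((363 + 13571) + 9589) + 180 = (13934 + 9589) + 180 = 23523 + 180 = 23703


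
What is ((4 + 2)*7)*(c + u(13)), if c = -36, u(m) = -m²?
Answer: -8610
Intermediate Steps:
((4 + 2)*7)*(c + u(13)) = ((4 + 2)*7)*(-36 - 1*13²) = (6*7)*(-36 - 1*169) = 42*(-36 - 169) = 42*(-205) = -8610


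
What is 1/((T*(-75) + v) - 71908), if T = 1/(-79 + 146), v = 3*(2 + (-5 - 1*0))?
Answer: -67/4818514 ≈ -1.3905e-5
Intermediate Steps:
v = -9 (v = 3*(2 + (-5 + 0)) = 3*(2 - 5) = 3*(-3) = -9)
T = 1/67 ≈ 0.014925
1/((T*(-75) + v) - 71908) = 1/(((1/67)*(-75) - 9) - 71908) = 1/((-75/67 - 9) - 71908) = 1/(-678/67 - 71908) = 1/(-4818514/67) = -67/4818514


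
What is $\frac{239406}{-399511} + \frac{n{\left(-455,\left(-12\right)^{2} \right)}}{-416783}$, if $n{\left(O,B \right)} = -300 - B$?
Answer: $- \frac{99602968014}{166509393113} \approx -0.59818$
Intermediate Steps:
$\frac{239406}{-399511} + \frac{n{\left(-455,\left(-12\right)^{2} \right)}}{-416783} = \frac{239406}{-399511} + \frac{-300 - \left(-12\right)^{2}}{-416783} = 239406 \left(- \frac{1}{399511}\right) + \left(-300 - 144\right) \left(- \frac{1}{416783}\right) = - \frac{239406}{399511} + \left(-300 - 144\right) \left(- \frac{1}{416783}\right) = - \frac{239406}{399511} - - \frac{444}{416783} = - \frac{239406}{399511} + \frac{444}{416783} = - \frac{99602968014}{166509393113}$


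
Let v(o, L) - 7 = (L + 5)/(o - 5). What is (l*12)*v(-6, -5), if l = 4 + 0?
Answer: 336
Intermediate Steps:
v(o, L) = 7 + (5 + L)/(-5 + o) (v(o, L) = 7 + (L + 5)/(o - 5) = 7 + (5 + L)/(-5 + o))
l = 4
(l*12)*v(-6, -5) = (4*12)*((-30 - 5 + 7*(-6))/(-5 - 6)) = 48*((-30 - 5 - 42)/(-11)) = 48*(-1/11*(-77)) = 48*7 = 336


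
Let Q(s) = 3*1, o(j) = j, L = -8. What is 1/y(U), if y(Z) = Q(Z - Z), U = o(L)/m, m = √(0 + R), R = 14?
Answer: ⅓ ≈ 0.33333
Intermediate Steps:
m = √14 (m = √(0 + 14) = √14 ≈ 3.7417)
Q(s) = 3
U = -4*√14/7 (U = -8*√14/14 = -4*√14/7 ≈ -2.1381)
y(Z) = 3
1/y(U) = 1/3 = ⅓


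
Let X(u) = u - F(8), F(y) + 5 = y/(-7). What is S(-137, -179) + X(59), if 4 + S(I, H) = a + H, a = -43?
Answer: -1126/7 ≈ -160.86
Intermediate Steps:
F(y) = -5 - y/7 (F(y) = -5 + y/(-7) = -5 + y*(-⅐) = -5 - y/7)
X(u) = 43/7 + u (X(u) = u - (-5 - ⅐*8) = u - (-5 - 8/7) = u - 1*(-43/7) = u + 43/7 = 43/7 + u)
S(I, H) = -47 + H (S(I, H) = -4 + (-43 + H) = -47 + H)
S(-137, -179) + X(59) = (-47 - 179) + (43/7 + 59) = -226 + 456/7 = -1126/7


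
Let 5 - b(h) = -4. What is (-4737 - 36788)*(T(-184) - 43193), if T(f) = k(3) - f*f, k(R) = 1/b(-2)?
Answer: 28795096000/9 ≈ 3.1995e+9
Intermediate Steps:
b(h) = 9 (b(h) = 5 - 1*(-4) = 5 + 4 = 9)
k(R) = ⅑ (k(R) = 1/9 = ⅑)
T(f) = ⅑ - f² (T(f) = ⅑ - f*f = ⅑ - f²)
(-4737 - 36788)*(T(-184) - 43193) = (-4737 - 36788)*((⅑ - 1*(-184)²) - 43193) = -41525*((⅑ - 1*33856) - 43193) = -41525*((⅑ - 33856) - 43193) = -41525*(-304703/9 - 43193) = -41525*(-693440/9) = 28795096000/9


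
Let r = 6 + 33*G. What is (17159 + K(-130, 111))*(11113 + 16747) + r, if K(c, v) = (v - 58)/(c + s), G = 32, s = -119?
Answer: 119033173118/249 ≈ 4.7804e+8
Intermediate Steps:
K(c, v) = (-58 + v)/(-119 + c) (K(c, v) = (v - 58)/(c - 119) = (-58 + v)/(-119 + c))
r = 1062 (r = 6 + 33*32 = 6 + 1056 = 1062)
(17159 + K(-130, 111))*(11113 + 16747) + r = (17159 + (-58 + 111)/(-119 - 130))*(11113 + 16747) + 1062 = (17159 + 53/(-249))*27860 + 1062 = (17159 - 1/249*53)*27860 + 1062 = (17159 - 53/249)*27860 + 1062 = (4272538/249)*27860 + 1062 = 119032908680/249 + 1062 = 119033173118/249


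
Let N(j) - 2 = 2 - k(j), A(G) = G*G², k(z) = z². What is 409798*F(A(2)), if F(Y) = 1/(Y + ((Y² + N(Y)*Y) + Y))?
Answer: -204899/200 ≈ -1024.5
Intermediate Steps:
A(G) = G³
N(j) = 4 - j² (N(j) = 2 + (2 - j²) = 4 - j²)
F(Y) = 1/(Y² + 2*Y + Y*(4 - Y²)) (F(Y) = 1/(Y + ((Y² + (4 - Y²)*Y) + Y)) = 1/(Y + ((Y² + Y*(4 - Y²)) + Y)) = 1/(Y + (Y + Y² + Y*(4 - Y²))) = 1/(Y² + 2*Y + Y*(4 - Y²)))
409798*F(A(2)) = 409798*(1/((2³)*(6 + 2³ - (2³)²))) = 409798*(1/(8*(6 + 8 - 1*8²))) = 409798*(1/(8*(6 + 8 - 1*64))) = 409798*(1/(8*(6 + 8 - 64))) = 409798*((⅛)/(-50)) = 409798*((⅛)*(-1/50)) = 409798*(-1/400) = -204899/200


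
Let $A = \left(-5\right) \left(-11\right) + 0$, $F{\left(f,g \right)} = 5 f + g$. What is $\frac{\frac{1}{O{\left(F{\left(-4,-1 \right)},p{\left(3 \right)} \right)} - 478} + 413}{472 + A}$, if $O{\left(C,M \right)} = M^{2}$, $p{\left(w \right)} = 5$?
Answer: $\frac{187088}{238731} \approx 0.78368$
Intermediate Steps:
$F{\left(f,g \right)} = g + 5 f$
$A = 55$ ($A = 55 + 0 = 55$)
$\frac{\frac{1}{O{\left(F{\left(-4,-1 \right)},p{\left(3 \right)} \right)} - 478} + 413}{472 + A} = \frac{\frac{1}{5^{2} - 478} + 413}{472 + 55} = \frac{\frac{1}{25 - 478} + 413}{527} = \left(\frac{1}{-453} + 413\right) \frac{1}{527} = \left(- \frac{1}{453} + 413\right) \frac{1}{527} = \frac{187088}{453} \cdot \frac{1}{527} = \frac{187088}{238731}$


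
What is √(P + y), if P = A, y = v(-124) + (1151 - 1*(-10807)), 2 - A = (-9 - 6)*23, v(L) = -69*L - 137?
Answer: 2*√5181 ≈ 143.96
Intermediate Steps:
v(L) = -137 - 69*L
A = 347 (A = 2 - (-9 - 6)*23 = 2 - (-15)*23 = 2 - 1*(-345) = 2 + 345 = 347)
y = 20377 (y = (-137 - 69*(-124)) + (1151 - 1*(-10807)) = (-137 + 8556) + (1151 + 10807) = 8419 + 11958 = 20377)
P = 347
√(P + y) = √(347 + 20377) = √20724 = 2*√5181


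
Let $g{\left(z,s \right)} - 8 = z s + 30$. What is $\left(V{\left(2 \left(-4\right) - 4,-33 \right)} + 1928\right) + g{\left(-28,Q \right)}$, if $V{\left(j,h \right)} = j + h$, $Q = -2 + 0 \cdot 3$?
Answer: $1977$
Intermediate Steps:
$Q = -2$ ($Q = -2 + 0 = -2$)
$V{\left(j,h \right)} = h + j$
$g{\left(z,s \right)} = 38 + s z$ ($g{\left(z,s \right)} = 8 + \left(z s + 30\right) = 8 + \left(s z + 30\right) = 8 + \left(30 + s z\right) = 38 + s z$)
$\left(V{\left(2 \left(-4\right) - 4,-33 \right)} + 1928\right) + g{\left(-28,Q \right)} = \left(\left(-33 + \left(2 \left(-4\right) - 4\right)\right) + 1928\right) + \left(38 - -56\right) = \left(\left(-33 - 12\right) + 1928\right) + \left(38 + 56\right) = \left(\left(-33 - 12\right) + 1928\right) + 94 = \left(-45 + 1928\right) + 94 = 1883 + 94 = 1977$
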